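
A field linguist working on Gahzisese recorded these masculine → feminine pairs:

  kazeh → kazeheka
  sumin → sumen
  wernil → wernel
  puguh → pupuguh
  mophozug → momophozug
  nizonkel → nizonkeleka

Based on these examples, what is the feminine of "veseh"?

"veseh" has last vowel 'e'. The stems whose last vowel is 'e' (kazeh → kazeheka, nizonkel → nizonkeleka) add -eka.
So veseh → veseheka.

veseheka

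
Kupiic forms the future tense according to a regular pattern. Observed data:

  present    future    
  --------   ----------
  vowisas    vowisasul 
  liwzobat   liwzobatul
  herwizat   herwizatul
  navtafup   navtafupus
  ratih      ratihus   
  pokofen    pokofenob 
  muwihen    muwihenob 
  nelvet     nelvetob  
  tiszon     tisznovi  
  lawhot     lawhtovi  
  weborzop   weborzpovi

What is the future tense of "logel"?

logelob

liwzobat and nelvet both end in -t yet inflect differently (liwzobatul, nelvetob), so the final letter is not what conditions the rule; the last vowel is.
"logel" has last vowel 'e'. The stems whose last vowel is 'e' (pokofen → pokofenob, muwihen → muwihenob, nelvet → nelvetob) add -ob.
The other patterns: stems whose last vowel is 'a' add -ul; stems whose last vowel is 'i' or 'u' add -us; stems whose last vowel is 'o' delete the last vowel and add -ovi.
So logel → logelob.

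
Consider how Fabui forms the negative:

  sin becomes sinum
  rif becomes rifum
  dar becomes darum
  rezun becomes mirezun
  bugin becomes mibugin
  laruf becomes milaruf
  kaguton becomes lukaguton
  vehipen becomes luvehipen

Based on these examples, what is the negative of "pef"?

sin and rezun both end in -n yet inflect differently (sinum, mirezun), so the final letter is not what conditions the rule; the number of vowels is.
"pef" has 1 vowel. The stems with 1 vowel (sin → sinum, rif → rifum, dar → darum) add -um.
So pef → pefum.

pefum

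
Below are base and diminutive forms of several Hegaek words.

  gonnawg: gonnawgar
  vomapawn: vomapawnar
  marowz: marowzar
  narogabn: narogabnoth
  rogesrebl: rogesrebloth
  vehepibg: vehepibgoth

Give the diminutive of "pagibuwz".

pagibuwzar

vomapawn and narogabn both end in -n yet inflect differently (vomapawnar, narogabnoth), so the final letter is not what conditions the rule; the second-to-last letter is.
"pagibuwz" has second-to-last letter 'w'. The stems whose second-to-last letter is 'w' (gonnawg → gonnawgar, vomapawn → vomapawnar, marowz → marowzar) add -ar.
So pagibuwz → pagibuwzar.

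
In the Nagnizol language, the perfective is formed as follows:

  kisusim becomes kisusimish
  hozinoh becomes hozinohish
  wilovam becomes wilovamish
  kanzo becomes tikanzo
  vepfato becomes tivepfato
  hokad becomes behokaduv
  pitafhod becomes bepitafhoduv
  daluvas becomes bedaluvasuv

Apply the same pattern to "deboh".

debohish

hozinoh and kanzo both have last vowel 'o' yet inflect differently (hozinohish, tikanzo), so the last vowel is not what conditions the rule; the final letter is.
"deboh" ends in -h. The one such stem in the data (hozinoh → hozinohish) adds -ish, so the same rule applies.
The other patterns: stems ending in -o add the prefix ti-; stems ending in -d or -s add be- … -uv around the stem.
So deboh → debohish.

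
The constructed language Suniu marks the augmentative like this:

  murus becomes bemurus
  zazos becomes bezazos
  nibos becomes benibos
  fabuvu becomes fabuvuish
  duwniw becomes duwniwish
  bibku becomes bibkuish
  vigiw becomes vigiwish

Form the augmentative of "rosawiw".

murus and fabuvu both have last vowel 'u' yet inflect differently (bemurus, fabuvuish), so the last vowel is not what conditions the rule; the final letter is.
"rosawiw" ends in -w. The stems ending in -w (duwniw → duwniwish, vigiw → vigiwish) add -ish.
The other pattern: stems ending in -s add the prefix be-.
So rosawiw → rosawiwish.

rosawiwish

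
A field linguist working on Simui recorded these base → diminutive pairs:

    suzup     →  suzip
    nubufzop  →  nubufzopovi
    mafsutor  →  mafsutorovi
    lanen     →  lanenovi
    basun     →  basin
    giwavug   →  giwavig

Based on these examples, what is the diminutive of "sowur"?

"sowur" has last vowel 'u'. The stems whose last vowel is 'u' (suzup → suzip, giwavug → giwavig, basun → basin) change the last vowel to 'i'.
The other pattern: stems whose last vowel is 'e' or 'o' add -ovi.
So sowur → sowir.

sowir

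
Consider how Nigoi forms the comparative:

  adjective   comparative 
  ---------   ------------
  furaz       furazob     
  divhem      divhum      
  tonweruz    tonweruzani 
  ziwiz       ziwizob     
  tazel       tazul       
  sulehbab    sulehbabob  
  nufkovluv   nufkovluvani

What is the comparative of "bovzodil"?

tonweruz and ziwiz both end in -z yet inflect differently (tonweruzani, ziwizob), so the final letter is not what conditions the rule; the last vowel is.
"bovzodil" has last vowel 'i'. The one such stem in the data (ziwiz → ziwizob) adds -ob, so the same rule applies.
So bovzodil → bovzodilob.

bovzodilob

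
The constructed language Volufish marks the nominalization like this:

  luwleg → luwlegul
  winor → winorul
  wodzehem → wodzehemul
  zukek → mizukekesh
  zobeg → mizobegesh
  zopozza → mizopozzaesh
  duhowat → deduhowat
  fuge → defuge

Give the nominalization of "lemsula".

"lemsula" begins with l-. The one such stem in the data (luwleg → luwlegul) adds -ul, so the same rule applies.
So lemsula → lemsulaul.

lemsulaul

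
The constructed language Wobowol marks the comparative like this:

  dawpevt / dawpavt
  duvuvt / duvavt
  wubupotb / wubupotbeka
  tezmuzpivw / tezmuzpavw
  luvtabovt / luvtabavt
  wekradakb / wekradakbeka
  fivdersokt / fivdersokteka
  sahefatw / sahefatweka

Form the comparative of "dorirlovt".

"dorirlovt" has second-to-last letter 'v'. The stems whose second-to-last letter is 'v' (duvuvt → duvavt, dawpevt → dawpavt, tezmuzpivw → tezmuzpavw) change the last vowel to 'a'.
So dorirlovt → dorirlavt.

dorirlavt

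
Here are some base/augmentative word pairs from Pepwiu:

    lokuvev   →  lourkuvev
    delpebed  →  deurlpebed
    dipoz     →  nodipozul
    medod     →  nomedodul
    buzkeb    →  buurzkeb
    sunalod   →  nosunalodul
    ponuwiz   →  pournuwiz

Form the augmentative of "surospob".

dipoz and ponuwiz both end in -z yet inflect differently (nodipozul, pournuwiz), so the final letter is not what conditions the rule; the last vowel is.
"surospob" has last vowel 'o'. The stems whose last vowel is 'o' (medod → nomedodul, sunalod → nosunalodul, dipoz → nodipozul) add no- … -ul around the stem.
The other pattern: stems whose last vowel is 'e' or 'i' insert -ur- after the first vowel.
So surospob → nosurospobul.

nosurospobul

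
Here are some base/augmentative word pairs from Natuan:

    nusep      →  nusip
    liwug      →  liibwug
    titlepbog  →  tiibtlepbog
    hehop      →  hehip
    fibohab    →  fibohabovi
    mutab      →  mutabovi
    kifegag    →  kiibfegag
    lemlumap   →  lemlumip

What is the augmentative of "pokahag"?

kifegag and lemlumap both have last vowel 'a' yet inflect differently (kiibfegag, lemlumip), so the last vowel is not what conditions the rule; the final letter is.
"pokahag" ends in -g. The stems ending in -g (liwug → liibwug, titlepbog → tiibtlepbog, kifegag → kiibfegag) insert -ib- after the first vowel.
The other patterns: stems ending in -p change the last vowel to 'i'; stems ending in -b add -ovi.
So pokahag → poibkahag.

poibkahag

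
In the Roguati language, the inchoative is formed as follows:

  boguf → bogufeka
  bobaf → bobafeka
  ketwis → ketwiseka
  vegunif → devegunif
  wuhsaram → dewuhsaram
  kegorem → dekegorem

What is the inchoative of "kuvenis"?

dekuvenis

boguf and vegunif both end in -f yet inflect differently (bogufeka, devegunif), so the final letter is not what conditions the rule; the number of vowels is.
"kuvenis" has 3 vowels. The stems with 3 vowels (vegunif → devegunif, wuhsaram → dewuhsaram, kegorem → dekegorem) add the prefix de-.
The other pattern: stems with 2 vowels add -eka.
So kuvenis → dekuvenis.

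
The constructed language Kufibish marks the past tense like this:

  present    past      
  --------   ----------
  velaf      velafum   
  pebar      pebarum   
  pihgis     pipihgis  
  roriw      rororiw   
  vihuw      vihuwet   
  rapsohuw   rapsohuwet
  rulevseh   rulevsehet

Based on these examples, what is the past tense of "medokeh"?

roriw and vihuw both end in -w yet inflect differently (rororiw, vihuwet), so the final letter is not what conditions the rule; the last vowel is.
"medokeh" has last vowel 'e'. The one such stem in the data (rulevseh → rulevsehet) adds -et, so the same rule applies.
So medokeh → medokehet.

medokehet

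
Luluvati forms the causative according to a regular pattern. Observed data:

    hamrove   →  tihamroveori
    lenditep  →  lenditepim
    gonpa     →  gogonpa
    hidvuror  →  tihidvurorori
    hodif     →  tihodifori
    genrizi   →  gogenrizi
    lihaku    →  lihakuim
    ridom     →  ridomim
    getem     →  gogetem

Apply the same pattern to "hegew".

tihegewori

getem and ridom both end in -m yet inflect differently (gogetem, ridomim), so the final letter is not what conditions the rule; the first letter is.
"hegew" begins with h-. The stems beginning with h- (hidvuror → tihidvurorori, hamrove → tihamroveori, hodif → tihodifori) add ti- … -ori around the stem.
So hegew → tihegewori.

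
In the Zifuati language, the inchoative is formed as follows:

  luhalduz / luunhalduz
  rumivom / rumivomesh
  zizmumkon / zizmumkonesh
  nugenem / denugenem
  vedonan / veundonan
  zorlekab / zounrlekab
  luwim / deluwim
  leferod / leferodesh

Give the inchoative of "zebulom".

zebulomesh

vedonan and zizmumkon both end in -n yet inflect differently (veundonan, zizmumkonesh), so the final letter is not what conditions the rule; the last vowel is.
"zebulom" has last vowel 'o'. The stems whose last vowel is 'o' (leferod → leferodesh, zizmumkon → zizmumkonesh, rumivom → rumivomesh) add -esh.
So zebulom → zebulomesh.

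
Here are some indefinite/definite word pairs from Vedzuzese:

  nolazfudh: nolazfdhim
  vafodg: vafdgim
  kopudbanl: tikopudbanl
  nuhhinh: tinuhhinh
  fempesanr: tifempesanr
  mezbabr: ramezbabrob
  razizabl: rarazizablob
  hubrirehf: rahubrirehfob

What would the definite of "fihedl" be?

fihdlim

"fihedl" has second-to-last letter 'd'. The stems whose second-to-last letter is 'd' (nolazfudh → nolazfdhim, vafodg → vafdgim) delete the last vowel and add -im.
So fihedl → fihdlim.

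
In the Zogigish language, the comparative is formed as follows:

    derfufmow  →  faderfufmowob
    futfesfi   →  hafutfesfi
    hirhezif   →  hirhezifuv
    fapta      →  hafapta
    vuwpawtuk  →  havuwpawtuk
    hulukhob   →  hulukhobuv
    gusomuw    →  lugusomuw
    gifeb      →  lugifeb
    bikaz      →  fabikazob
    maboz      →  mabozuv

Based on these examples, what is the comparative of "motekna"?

"motekna" begins with m-. The one such stem in the data (maboz → mabozuv) adds -uv, so the same rule applies.
So motekna → moteknauv.

moteknauv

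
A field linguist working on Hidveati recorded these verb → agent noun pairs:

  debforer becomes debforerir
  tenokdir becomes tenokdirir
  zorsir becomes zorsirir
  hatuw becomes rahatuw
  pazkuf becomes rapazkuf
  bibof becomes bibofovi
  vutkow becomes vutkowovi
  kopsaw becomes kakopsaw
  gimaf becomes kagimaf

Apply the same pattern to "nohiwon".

"nohiwon" has last vowel 'o'. The stems whose last vowel is 'o' (bibof → bibofovi, vutkow → vutkowovi) add -ovi.
So nohiwon → nohiwonovi.

nohiwonovi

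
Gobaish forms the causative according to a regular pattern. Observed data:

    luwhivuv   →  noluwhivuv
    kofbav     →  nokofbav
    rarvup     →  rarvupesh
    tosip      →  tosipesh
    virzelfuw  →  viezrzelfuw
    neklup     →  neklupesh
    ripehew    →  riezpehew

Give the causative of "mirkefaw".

miezrkefaw

rarvup and virzelfuw both have last vowel 'u' yet inflect differently (rarvupesh, viezrzelfuw), so the last vowel is not what conditions the rule; the final letter is.
"mirkefaw" ends in -w. The stems ending in -w (virzelfuw → viezrzelfuw, ripehew → riezpehew) insert -ez- after the first vowel.
The other patterns: stems ending in -p add -esh; stems ending in -v add the prefix no-.
So mirkefaw → miezrkefaw.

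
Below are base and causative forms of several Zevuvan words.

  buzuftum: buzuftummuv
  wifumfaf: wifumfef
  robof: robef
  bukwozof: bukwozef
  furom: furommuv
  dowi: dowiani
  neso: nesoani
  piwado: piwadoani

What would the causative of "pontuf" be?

robof and furom both have last vowel 'o' yet inflect differently (robef, furommuv), so the last vowel is not what conditions the rule; the final letter is.
"pontuf" ends in -f. The stems ending in -f (robof → robef, wifumfaf → wifumfef, bukwozof → bukwozef) change the last vowel to 'e'.
So pontuf → pontef.

pontef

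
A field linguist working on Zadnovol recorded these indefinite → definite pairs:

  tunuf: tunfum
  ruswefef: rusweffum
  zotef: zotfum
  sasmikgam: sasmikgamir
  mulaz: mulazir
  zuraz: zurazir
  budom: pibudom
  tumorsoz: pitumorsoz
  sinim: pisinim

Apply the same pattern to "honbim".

pihonbim

sasmikgam and budom both end in -m yet inflect differently (sasmikgamir, pibudom), so the final letter is not what conditions the rule; the last vowel is.
"honbim" has last vowel 'i'. The one such stem in the data (sinim → pisinim) adds the prefix pi-, so the same rule applies.
So honbim → pihonbim.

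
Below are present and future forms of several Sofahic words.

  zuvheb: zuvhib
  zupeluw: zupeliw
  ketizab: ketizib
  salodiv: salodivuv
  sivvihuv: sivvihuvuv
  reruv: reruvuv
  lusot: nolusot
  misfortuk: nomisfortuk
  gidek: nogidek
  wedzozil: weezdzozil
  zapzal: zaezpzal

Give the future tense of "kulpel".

zupeluw and sivvihuv both have last vowel 'u' yet inflect differently (zupeliw, sivvihuvuv), so the last vowel is not what conditions the rule; the final letter is.
"kulpel" ends in -l. The stems ending in -l (wedzozil → weezdzozil, zapzal → zaezpzal) insert -ez- after the first vowel.
So kulpel → kuezlpel.

kuezlpel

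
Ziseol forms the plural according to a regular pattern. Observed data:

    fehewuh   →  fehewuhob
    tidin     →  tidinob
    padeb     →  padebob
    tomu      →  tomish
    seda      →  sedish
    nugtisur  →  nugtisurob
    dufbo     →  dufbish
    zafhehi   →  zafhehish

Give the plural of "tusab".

tusabob

"tusab" ends in a consonant. The stems ending in a consonant (tidin → tidinob, nugtisur → nugtisurob, fehewuh → fehewuhob) add -ob.
The other pattern: stems ending in a vowel drop the final letter and add -ish.
So tusab → tusabob.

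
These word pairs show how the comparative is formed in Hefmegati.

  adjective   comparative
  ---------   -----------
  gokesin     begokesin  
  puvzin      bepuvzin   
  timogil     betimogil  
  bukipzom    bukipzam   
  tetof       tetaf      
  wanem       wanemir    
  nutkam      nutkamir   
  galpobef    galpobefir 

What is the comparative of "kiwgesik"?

bekiwgesik

bukipzom and wanem both end in -m yet inflect differently (bukipzam, wanemir), so the final letter is not what conditions the rule; the last vowel is.
"kiwgesik" has last vowel 'i'. The stems whose last vowel is 'i' (gokesin → begokesin, puvzin → bepuvzin, timogil → betimogil) add the prefix be-.
So kiwgesik → bekiwgesik.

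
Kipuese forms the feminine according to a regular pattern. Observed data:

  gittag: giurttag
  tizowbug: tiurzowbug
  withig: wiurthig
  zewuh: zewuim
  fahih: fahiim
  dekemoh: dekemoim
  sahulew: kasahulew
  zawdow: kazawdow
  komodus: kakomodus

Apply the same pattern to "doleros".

kadoleros

"doleros" ends in -s. The one such stem in the data (komodus → kakomodus) adds the prefix ka-, so the same rule applies.
So doleros → kadoleros.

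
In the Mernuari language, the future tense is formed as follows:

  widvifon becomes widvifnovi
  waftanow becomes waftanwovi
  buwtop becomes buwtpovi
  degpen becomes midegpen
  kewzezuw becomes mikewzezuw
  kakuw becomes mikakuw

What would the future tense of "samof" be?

samfovi

"samof" has last vowel 'o'. The stems whose last vowel is 'o' (widvifon → widvifnovi, waftanow → waftanwovi, buwtop → buwtpovi) delete the last vowel and add -ovi.
So samof → samfovi.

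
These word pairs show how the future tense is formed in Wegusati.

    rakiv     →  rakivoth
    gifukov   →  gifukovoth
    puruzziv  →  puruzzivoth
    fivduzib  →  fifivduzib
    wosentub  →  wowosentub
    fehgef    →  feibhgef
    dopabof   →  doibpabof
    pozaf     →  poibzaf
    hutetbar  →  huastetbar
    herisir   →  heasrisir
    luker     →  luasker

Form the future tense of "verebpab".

rakiv and fivduzib both have last vowel 'i' yet inflect differently (rakivoth, fifivduzib), so the last vowel is not what conditions the rule; the final letter is.
"verebpab" ends in -b. The stems ending in -b (fivduzib → fifivduzib, wosentub → wowosentub) repeat the first consonant+vowel as a prefix.
So verebpab → veverebpab.

veverebpab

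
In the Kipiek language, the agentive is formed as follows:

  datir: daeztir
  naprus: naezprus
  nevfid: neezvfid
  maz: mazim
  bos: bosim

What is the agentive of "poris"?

naprus and bos both end in -s yet inflect differently (naezprus, bosim), so the final letter is not what conditions the rule; the number of vowels is.
"poris" has 2 vowels. The stems with 2 vowels (nevfid → neezvfid, datir → daeztir, naprus → naezprus) insert -ez- after the first vowel.
The other pattern: stems with 1 vowel add -im.
So poris → poezris.

poezris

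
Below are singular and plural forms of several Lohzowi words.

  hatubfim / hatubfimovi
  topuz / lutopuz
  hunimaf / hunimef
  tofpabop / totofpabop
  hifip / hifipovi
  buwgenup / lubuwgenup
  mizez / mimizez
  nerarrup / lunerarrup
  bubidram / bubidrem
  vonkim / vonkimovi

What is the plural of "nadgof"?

buwgenup and hifip both end in -p yet inflect differently (lubuwgenup, hifipovi), so the final letter is not what conditions the rule; the last vowel is.
"nadgof" has last vowel 'o'. The one such stem in the data (tofpabop → totofpabop) repeats the first consonant+vowel as a prefix (as does mizez), so the same rule applies.
The other patterns: stems whose last vowel is 'u' add the prefix lu-; stems whose last vowel is 'i' add -ovi; stems whose last vowel is 'a' change the last vowel to 'e'.
So nadgof → nanadgof.

nanadgof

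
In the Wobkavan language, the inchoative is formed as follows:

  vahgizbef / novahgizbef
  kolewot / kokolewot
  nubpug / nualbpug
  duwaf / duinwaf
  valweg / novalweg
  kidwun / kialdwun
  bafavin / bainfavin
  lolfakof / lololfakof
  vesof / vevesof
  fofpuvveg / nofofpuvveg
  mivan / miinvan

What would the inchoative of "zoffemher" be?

nozoffemher

nubpug and valweg both end in -g yet inflect differently (nualbpug, novalweg), so the final letter is not what conditions the rule; the last vowel is.
"zoffemher" has last vowel 'e'. The stems whose last vowel is 'e' (valweg → novalweg, fofpuvveg → nofofpuvveg, vahgizbef → novahgizbef) add the prefix no-.
The other patterns: stems whose last vowel is 'o' repeat the first consonant+vowel as a prefix; stems whose last vowel is 'u' insert -al- after the first vowel; stems whose last vowel is 'a' or 'i' insert -in- after the first vowel.
So zoffemher → nozoffemher.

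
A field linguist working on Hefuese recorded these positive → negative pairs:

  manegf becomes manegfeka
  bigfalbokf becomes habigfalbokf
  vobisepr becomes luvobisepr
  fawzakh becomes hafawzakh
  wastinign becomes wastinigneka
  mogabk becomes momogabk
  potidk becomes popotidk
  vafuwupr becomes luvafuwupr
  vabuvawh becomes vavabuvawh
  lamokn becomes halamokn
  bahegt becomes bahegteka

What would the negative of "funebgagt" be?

"funebgagt" has second-to-last letter 'g'. The stems whose second-to-last letter is 'g' (manegf → manegfeka, wastinign → wastinigneka, bahegt → bahegteka) add -eka.
The other patterns: stems whose second-to-last letter is 'p' add the prefix lu-; stems whose second-to-last letter is 'k' add the prefix ha-; stems whose second-to-last letter is 'b', 'd' or 'w' repeat the first consonant+vowel as a prefix.
So funebgagt → funebgagteka.

funebgagteka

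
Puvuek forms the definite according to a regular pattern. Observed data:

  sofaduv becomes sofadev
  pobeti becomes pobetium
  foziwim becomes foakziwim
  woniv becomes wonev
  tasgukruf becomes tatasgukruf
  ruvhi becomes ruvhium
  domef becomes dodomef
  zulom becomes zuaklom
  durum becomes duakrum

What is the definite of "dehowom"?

deakhowom

"dehowom" ends in -m. The stems ending in -m (zulom → zuaklom, durum → duakrum, foziwim → foakziwim) insert -ak- after the first vowel.
The other patterns: stems ending in -i add -um; stems ending in -f repeat the first consonant+vowel as a prefix; stems ending in -v change the last vowel to 'e'.
So dehowom → deakhowom.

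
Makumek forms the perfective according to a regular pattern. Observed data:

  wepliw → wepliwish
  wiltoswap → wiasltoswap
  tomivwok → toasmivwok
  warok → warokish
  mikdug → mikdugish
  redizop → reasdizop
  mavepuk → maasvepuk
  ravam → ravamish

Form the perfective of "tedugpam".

teasdugpam

warok and mavepuk both end in -k yet inflect differently (warokish, maasvepuk), so the final letter is not what conditions the rule; the number of vowels is.
"tedugpam" has 3 vowels. The stems with 3 vowels (mavepuk → maasvepuk, wiltoswap → wiasltoswap, tomivwok → toasmivwok) insert -as- after the first vowel.
The other pattern: stems with 2 vowels add -ish.
So tedugpam → teasdugpam.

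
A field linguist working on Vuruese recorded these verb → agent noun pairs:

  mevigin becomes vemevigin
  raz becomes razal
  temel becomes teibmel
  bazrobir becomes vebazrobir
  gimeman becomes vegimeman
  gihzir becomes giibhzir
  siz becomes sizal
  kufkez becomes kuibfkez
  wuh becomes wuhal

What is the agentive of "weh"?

"weh" has 1 vowel. The stems with 1 vowel (raz → razal, siz → sizal, wuh → wuhal) add -al.
So weh → wehal.

wehal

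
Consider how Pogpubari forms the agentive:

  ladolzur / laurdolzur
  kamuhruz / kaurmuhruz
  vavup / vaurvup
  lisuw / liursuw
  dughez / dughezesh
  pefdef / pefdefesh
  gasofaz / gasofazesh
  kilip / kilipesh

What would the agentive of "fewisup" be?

feurwisup

kamuhruz and dughez both end in -z yet inflect differently (kaurmuhruz, dughezesh), so the final letter is not what conditions the rule; the last vowel is.
"fewisup" has last vowel 'u'. The stems whose last vowel is 'u' (ladolzur → laurdolzur, kamuhruz → kaurmuhruz, vavup → vaurvup) insert -ur- after the first vowel.
So fewisup → feurwisup.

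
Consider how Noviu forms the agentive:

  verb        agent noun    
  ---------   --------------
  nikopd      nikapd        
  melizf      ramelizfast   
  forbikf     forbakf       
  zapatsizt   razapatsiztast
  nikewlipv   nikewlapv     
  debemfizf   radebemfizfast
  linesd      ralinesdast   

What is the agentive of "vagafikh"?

vagafakh

nikopd and linesd both end in -d yet inflect differently (nikapd, ralinesdast), so the final letter is not what conditions the rule; the second-to-last letter is.
"vagafikh" has second-to-last letter 'k'. The one such stem in the data (forbikf → forbakf) changes the last vowel to 'a' (as do nikopd, nikewlipv), so the same rule applies.
So vagafikh → vagafakh.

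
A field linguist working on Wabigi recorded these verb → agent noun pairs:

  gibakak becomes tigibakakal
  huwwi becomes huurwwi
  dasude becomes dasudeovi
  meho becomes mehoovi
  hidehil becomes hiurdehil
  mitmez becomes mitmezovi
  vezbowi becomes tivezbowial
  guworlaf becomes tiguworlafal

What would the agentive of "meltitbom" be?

meltitbomovi

"meltitbom" begins with m-. The stems beginning with m- (mitmez → mitmezovi, meho → mehoovi) add -ovi.
So meltitbom → meltitbomovi.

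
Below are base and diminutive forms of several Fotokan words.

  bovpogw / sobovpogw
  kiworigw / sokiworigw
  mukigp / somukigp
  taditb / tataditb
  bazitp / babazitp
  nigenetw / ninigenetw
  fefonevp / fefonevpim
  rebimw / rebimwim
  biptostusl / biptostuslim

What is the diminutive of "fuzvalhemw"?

fuzvalhemwim

mukigp and bazitp both end in -p yet inflect differently (somukigp, babazitp), so the final letter is not what conditions the rule; the second-to-last letter is.
"fuzvalhemw" has second-to-last letter 'm'. The one such stem in the data (rebimw → rebimwim) adds -im, so the same rule applies.
So fuzvalhemw → fuzvalhemwim.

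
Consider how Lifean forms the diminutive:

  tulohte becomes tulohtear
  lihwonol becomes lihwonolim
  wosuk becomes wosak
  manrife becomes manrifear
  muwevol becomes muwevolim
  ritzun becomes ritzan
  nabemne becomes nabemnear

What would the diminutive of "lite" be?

manrife and muwevol both begin with m- yet inflect differently (manrifear, muwevolim), so the first letter is not what conditions the rule; the final letter is.
"lite" ends in -e. The stems ending in -e (manrife → manrifear, tulohte → tulohtear, nabemne → nabemnear) add -ar.
So lite → litear.

litear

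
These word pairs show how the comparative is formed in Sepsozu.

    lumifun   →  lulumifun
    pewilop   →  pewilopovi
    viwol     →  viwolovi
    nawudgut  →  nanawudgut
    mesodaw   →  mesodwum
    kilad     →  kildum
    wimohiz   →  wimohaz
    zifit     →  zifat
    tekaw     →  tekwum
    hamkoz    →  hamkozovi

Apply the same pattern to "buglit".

wimohiz and hamkoz both end in -z yet inflect differently (wimohaz, hamkozovi), so the final letter is not what conditions the rule; the last vowel is.
"buglit" has last vowel 'i'. The stems whose last vowel is 'i' (wimohiz → wimohaz, zifit → zifat) change the last vowel to 'a'.
So buglit → buglat.

buglat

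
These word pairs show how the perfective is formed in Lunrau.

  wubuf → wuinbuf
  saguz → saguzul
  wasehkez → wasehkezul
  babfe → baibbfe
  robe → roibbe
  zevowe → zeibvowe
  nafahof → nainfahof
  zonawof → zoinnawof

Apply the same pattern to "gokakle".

wubuf and saguz both have last vowel 'u' yet inflect differently (wuinbuf, saguzul), so the last vowel is not what conditions the rule; the final letter is.
"gokakle" ends in -e. The stems ending in -e (robe → roibbe, zevowe → zeibvowe, babfe → baibbfe) insert -ib- after the first vowel.
The other patterns: stems ending in -f insert -in- after the first vowel; stems ending in -z add -ul.
So gokakle → goibkakle.

goibkakle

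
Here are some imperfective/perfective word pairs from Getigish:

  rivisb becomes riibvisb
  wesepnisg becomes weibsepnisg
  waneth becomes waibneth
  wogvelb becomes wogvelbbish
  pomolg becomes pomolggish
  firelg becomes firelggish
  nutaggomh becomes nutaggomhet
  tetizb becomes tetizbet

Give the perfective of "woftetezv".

woftetezvet

rivisb and wogvelb both end in -b yet inflect differently (riibvisb, wogvelbbish), so the final letter is not what conditions the rule; the second-to-last letter is.
"woftetezv" has second-to-last letter 'z'. The one such stem in the data (tetizb → tetizbet) adds -et, so the same rule applies.
The other patterns: stems whose second-to-last letter is 's' or 't' insert -ib- after the first vowel; stems whose second-to-last letter is 'l' double the final consonant and add -ish.
So woftetezv → woftetezvet.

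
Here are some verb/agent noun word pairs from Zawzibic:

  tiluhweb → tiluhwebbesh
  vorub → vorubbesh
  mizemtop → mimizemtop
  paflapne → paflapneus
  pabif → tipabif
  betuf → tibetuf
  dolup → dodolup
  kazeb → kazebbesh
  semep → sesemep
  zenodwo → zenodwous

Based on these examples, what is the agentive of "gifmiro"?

"gifmiro" ends in -o. The one such stem in the data (zenodwo → zenodwous) adds -us, so the same rule applies.
The other patterns: stems ending in -b double the final consonant and add -esh; stems ending in -p repeat the first consonant+vowel as a prefix; stems ending in -f add the prefix ti-.
So gifmiro → gifmirous.

gifmirous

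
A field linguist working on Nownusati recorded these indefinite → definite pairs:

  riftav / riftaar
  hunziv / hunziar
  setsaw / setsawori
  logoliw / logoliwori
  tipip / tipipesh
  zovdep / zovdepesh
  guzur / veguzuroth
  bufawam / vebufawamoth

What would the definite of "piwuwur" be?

riftav and setsaw both have last vowel 'a' yet inflect differently (riftaar, setsawori), so the last vowel is not what conditions the rule; the final letter is.
"piwuwur" ends in -r. The one such stem in the data (guzur → veguzuroth) adds ve- … -oth around the stem, so the same rule applies.
The other patterns: stems ending in -v drop the final letter and add -ar; stems ending in -w add -ori; stems ending in -p add -esh.
So piwuwur → vepiwuwuroth.

vepiwuwuroth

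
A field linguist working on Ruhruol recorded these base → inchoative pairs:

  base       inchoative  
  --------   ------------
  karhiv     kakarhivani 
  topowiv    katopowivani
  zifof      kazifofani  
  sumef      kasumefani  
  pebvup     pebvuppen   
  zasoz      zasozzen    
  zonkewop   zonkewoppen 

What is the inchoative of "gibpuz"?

zifof and zasoz both have last vowel 'o' yet inflect differently (kazifofani, zasozzen), so the last vowel is not what conditions the rule; the final letter is.
"gibpuz" ends in -z. The one such stem in the data (zasoz → zasozzen) doubles the final consonant and adds -en (as do pebvup, zonkewop), so the same rule applies.
The other pattern: stems ending in -f or -v add ka- … -ani around the stem.
So gibpuz → gibpuzzen.

gibpuzzen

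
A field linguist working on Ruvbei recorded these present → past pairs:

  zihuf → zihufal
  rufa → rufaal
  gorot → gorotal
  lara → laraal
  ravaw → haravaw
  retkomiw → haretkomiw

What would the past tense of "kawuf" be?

kawufal

"kawuf" ends in -f. The one such stem in the data (zihuf → zihufal) adds -al, so the same rule applies.
The other pattern: stems ending in -w add the prefix ha-.
So kawuf → kawufal.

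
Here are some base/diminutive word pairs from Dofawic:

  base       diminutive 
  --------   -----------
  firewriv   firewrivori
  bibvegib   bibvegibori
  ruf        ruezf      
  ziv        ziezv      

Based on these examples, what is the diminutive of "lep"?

firewriv and ziv both end in -v yet inflect differently (firewrivori, ziezv), so the final letter is not what conditions the rule; the number of vowels is.
"lep" has 1 vowel. The stems with 1 vowel (ruf → ruezf, ziv → ziezv) insert -ez- after the first vowel.
So lep → leezp.

leezp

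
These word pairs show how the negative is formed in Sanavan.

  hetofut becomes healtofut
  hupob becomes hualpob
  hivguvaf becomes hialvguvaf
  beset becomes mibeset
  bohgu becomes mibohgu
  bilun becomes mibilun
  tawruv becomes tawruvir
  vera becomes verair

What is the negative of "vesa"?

vesair

"vesa" begins with v-. The one such stem in the data (vera → verair) adds -ir, so the same rule applies.
So vesa → vesair.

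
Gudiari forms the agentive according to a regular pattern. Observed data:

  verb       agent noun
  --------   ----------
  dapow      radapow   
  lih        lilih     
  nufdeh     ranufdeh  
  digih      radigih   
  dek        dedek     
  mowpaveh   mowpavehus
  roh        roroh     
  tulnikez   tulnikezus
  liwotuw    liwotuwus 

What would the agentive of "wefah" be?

lih and nufdeh both end in -h yet inflect differently (lilih, ranufdeh), so the final letter is not what conditions the rule; the number of vowels is.
"wefah" has 2 vowels. The stems with 2 vowels (nufdeh → ranufdeh, digih → radigih, dapow → radapow) add the prefix ra-.
So wefah → rawefah.

rawefah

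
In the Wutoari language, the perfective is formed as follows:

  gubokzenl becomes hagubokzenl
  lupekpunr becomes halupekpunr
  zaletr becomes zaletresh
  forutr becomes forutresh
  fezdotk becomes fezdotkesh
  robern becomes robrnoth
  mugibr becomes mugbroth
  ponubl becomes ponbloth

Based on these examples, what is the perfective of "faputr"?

lupekpunr and zaletr both end in -r yet inflect differently (halupekpunr, zaletresh), so the final letter is not what conditions the rule; the second-to-last letter is.
"faputr" has second-to-last letter 't'. The stems whose second-to-last letter is 't' (zaletr → zaletresh, forutr → forutresh, fezdotk → fezdotkesh) add -esh.
The other patterns: stems whose second-to-last letter is 'n' add the prefix ha-; stems whose second-to-last letter is 'b' or 'r' delete the last vowel and add -oth.
So faputr → faputresh.

faputresh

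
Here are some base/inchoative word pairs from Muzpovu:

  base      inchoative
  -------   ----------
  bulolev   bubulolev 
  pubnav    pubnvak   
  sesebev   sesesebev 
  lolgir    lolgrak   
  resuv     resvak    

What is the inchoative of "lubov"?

lubvak

bulolev and pubnav both end in -v yet inflect differently (bubulolev, pubnvak), so the final letter is not what conditions the rule; the number of vowels is.
"lubov" has 2 vowels. The stems with 2 vowels (pubnav → pubnvak, resuv → resvak, lolgir → lolgrak) delete the last vowel and add -ak.
The other pattern: stems with 3 vowels repeat the first consonant+vowel as a prefix.
So lubov → lubvak.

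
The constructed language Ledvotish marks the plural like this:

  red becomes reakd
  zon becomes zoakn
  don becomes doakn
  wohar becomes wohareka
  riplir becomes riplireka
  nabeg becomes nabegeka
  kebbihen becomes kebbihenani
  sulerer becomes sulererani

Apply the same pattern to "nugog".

nugogeka

"nugog" has 2 vowels. The stems with 2 vowels (wohar → wohareka, riplir → riplireka, nabeg → nabegeka) add -eka.
The other patterns: stems with 1 vowel insert -ak- after the first vowel; stems with 3 vowels add -ani.
So nugog → nugogeka.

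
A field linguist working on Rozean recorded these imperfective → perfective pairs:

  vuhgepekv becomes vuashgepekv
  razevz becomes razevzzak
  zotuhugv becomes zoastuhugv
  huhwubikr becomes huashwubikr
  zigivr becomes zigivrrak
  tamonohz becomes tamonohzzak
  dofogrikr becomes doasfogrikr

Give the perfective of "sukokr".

suaskokr

huhwubikr and zigivr both end in -r yet inflect differently (huashwubikr, zigivrrak), so the final letter is not what conditions the rule; the second-to-last letter is.
"sukokr" has second-to-last letter 'k'. The stems whose second-to-last letter is 'k' (vuhgepekv → vuashgepekv, huhwubikr → huashwubikr, dofogrikr → doasfogrikr) insert -as- after the first vowel.
So sukokr → suaskokr.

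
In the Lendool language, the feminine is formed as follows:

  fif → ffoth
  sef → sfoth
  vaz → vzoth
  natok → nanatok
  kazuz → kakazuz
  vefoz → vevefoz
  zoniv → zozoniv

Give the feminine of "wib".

vaz and kazuz both end in -z yet inflect differently (vzoth, kakazuz), so the final letter is not what conditions the rule; the number of vowels is.
"wib" has 1 vowel. The stems with 1 vowel (fif → ffoth, sef → sfoth, vaz → vzoth) delete the last vowel and add -oth.
The other pattern: stems with 2 vowels repeat the first consonant+vowel as a prefix.
So wib → wboth.

wboth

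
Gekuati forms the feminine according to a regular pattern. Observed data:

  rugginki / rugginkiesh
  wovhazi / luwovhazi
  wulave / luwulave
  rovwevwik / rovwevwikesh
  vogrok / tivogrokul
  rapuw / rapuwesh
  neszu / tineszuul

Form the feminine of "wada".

wovhazi and rugginki both end in -i yet inflect differently (luwovhazi, rugginkiesh), so the final letter is not what conditions the rule; the first letter is.
"wada" begins with w-. The stems beginning with w- (wovhazi → luwovhazi, wulave → luwulave) add the prefix lu-.
So wada → luwada.

luwada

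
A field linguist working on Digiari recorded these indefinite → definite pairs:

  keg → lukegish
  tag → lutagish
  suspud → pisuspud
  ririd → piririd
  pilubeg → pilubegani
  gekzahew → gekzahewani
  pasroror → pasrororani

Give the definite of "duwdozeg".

keg and pilubeg both end in -g yet inflect differently (lukegish, pilubegani), so the final letter is not what conditions the rule; the number of vowels is.
"duwdozeg" has 3 vowels. The stems with 3 vowels (pilubeg → pilubegani, gekzahew → gekzahewani, pasroror → pasrororani) add -ani.
The other patterns: stems with 1 vowel add lu- … -ish around the stem; stems with 2 vowels add the prefix pi-.
So duwdozeg → duwdozegani.

duwdozegani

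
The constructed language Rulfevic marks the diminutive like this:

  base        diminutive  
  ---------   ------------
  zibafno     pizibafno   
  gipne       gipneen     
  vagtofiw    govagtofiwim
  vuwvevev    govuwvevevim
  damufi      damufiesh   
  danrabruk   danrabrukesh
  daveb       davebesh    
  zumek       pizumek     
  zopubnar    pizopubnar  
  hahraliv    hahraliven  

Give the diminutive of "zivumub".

pizivumub

"zivumub" begins with z-. The stems beginning with z- (zumek → pizumek, zibafno → pizibafno, zopubnar → pizopubnar) add the prefix pi-.
The other patterns: stems beginning with d- add -esh; stems beginning with v- add go- … -im around the stem; stems beginning with g- or h- add -en.
So zivumub → pizivumub.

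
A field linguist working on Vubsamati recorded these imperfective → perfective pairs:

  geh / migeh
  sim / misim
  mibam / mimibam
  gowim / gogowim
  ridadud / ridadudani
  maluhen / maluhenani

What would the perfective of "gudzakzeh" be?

"gudzakzeh" has 3 vowels. The stems with 3 vowels (ridadud → ridadudani, maluhen → maluhenani) add -ani.
The other patterns: stems with 1 vowel add the prefix mi-; stems with 2 vowels repeat the first consonant+vowel as a prefix.
So gudzakzeh → gudzakzehani.

gudzakzehani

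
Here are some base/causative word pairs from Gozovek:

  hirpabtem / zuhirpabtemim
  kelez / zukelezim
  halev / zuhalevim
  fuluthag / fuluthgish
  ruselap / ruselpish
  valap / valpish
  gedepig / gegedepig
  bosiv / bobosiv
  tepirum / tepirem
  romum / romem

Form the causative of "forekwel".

fuluthag and gedepig both end in -g yet inflect differently (fuluthgish, gegedepig), so the final letter is not what conditions the rule; the last vowel is.
"forekwel" has last vowel 'e'. The stems whose last vowel is 'e' (hirpabtem → zuhirpabtemim, kelez → zukelezim, halev → zuhalevim) add zu- … -im around the stem.
The other patterns: stems whose last vowel is 'a' delete the last vowel and add -ish; stems whose last vowel is 'i' repeat the first consonant+vowel as a prefix; stems whose last vowel is 'u' change the last vowel to 'e'.
So forekwel → zuforekwelim.

zuforekwelim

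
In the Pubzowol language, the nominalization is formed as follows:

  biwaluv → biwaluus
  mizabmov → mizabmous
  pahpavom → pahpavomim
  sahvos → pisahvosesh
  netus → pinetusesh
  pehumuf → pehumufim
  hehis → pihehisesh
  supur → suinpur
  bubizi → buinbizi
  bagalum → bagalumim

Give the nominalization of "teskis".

piteskisesh

"teskis" ends in -s. The stems ending in -s (sahvos → pisahvosesh, hehis → pihehisesh, netus → pinetusesh) add pi- … -esh around the stem.
The other patterns: stems ending in -f or -m add -im; stems ending in -v drop the final letter and add -us; stems ending in -i or -r insert -in- after the first vowel.
So teskis → piteskisesh.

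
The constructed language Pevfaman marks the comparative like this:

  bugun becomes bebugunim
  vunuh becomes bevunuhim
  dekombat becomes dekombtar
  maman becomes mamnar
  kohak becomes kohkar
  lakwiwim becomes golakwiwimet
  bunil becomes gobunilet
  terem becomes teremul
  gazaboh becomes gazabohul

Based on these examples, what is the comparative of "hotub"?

behotubim

bugun and maman both end in -n yet inflect differently (bebugunim, mamnar), so the final letter is not what conditions the rule; the last vowel is.
"hotub" has last vowel 'u'. The stems whose last vowel is 'u' (bugun → bebugunim, vunuh → bevunuhim) add be- … -im around the stem.
The other patterns: stems whose last vowel is 'a' delete the last vowel and add -ar; stems whose last vowel is 'i' add go- … -et around the stem; stems whose last vowel is 'e' or 'o' add -ul.
So hotub → behotubim.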